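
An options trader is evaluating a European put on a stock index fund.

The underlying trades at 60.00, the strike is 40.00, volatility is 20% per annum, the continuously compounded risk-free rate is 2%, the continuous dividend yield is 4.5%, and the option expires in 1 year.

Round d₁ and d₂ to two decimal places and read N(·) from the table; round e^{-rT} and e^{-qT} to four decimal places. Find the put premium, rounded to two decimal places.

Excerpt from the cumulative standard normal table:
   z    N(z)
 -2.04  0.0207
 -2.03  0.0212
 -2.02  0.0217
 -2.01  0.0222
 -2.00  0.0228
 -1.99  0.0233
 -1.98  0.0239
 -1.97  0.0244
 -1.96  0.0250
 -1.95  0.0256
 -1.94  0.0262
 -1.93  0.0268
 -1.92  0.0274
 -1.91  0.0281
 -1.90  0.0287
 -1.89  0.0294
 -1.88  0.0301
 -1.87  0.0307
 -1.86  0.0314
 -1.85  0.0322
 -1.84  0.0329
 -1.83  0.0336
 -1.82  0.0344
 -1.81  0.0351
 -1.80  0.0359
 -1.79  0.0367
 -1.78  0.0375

0.10

T = 1;  σ√T = 0.2000
ln(S/K) + (r − q + σ²/2)T = ln(60/40) + (0.02 − 0.045 + 0.2²/2)·1 = 0.4055 − 0.0050 = 0.4005
d₁ = 0.4005 / 0.2000 = 2.0023 → 2.00
d₂ = d₁ − σ√T = 2.0023 − 0.2000 = 1.8023 → 1.80
exp(−qT) = exp(−0.045·1) = 0.9560;  exp(−rT) = exp(−0.02·1) = 0.9802
N(−d₂) = N(-1.80) = 0.0359;  N(−d₁) = N(-2.00) = 0.0228
P = 40·0.9802·0.0359 − 60·0.9560·0.0228 = 1.4076 − 1.3078 = 0.0998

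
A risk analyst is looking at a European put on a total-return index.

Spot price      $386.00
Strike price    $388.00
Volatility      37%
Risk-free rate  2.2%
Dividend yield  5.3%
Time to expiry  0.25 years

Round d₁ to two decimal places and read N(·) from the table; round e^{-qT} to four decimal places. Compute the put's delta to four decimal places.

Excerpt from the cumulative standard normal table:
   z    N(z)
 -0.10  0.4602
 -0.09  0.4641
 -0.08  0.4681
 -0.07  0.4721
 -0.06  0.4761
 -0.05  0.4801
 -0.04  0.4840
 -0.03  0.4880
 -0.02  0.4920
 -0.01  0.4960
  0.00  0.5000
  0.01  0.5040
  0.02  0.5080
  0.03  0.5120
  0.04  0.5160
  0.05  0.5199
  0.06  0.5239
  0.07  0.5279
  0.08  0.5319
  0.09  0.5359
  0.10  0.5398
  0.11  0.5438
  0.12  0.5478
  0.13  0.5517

σ√T = 0.37·√0.25 = 0.1850
d₁ = [ln(386/388) + (0.022 − 0.053 + 0.37²/2)·0.25] / 0.1850 = [-0.0052 + 0.0094] / 0.1850 = 0.0227 ⇒ 0.02
N(d₁) = N(0.02) = 0.5080
Δ_put = e^(−qT)·(N(d₁) − 1) = 0.9868·(0.5080 − 1) = -0.4855

-0.4855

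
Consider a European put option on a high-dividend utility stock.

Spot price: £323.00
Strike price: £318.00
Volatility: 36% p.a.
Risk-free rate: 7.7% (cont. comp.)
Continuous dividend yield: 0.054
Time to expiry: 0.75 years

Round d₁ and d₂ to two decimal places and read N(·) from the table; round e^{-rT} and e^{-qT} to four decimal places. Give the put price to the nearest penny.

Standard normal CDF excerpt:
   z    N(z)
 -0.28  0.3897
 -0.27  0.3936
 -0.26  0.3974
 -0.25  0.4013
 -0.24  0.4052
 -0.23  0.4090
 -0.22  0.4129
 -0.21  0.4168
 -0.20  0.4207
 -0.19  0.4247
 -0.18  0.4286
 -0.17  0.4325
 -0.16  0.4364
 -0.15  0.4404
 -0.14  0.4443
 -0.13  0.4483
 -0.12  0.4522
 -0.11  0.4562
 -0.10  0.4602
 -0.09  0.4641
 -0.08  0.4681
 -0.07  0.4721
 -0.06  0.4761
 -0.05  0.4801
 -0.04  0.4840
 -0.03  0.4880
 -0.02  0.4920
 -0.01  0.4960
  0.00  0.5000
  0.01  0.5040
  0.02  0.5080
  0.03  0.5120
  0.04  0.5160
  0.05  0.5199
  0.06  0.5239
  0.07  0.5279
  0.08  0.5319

£32.79

σ√T = 0.36·√0.75 = 0.3118
d₁ = [ln(323/318) + (0.077 − 0.054 + 0.36²/2)·0.75] / 0.3118 = [0.0156 + 0.0658] / 0.3118 = 0.2613 ≈ 0.26
d₂ = d₁ − σ√T = 0.2613 − 0.3118 = -0.0505 ≈ -0.05
exp(−qT) = exp(−0.054·0.75) = 0.9603;  exp(−rT) = exp(−0.077·0.75) = 0.9439
N(−d₂) = N(0.05) = 0.5199;  N(−d₁) = N(-0.26) = 0.3974
P = 318·0.9439·0.5199 − 323·0.9603·0.3974 = 156.0533 − 123.2643 = 32.7890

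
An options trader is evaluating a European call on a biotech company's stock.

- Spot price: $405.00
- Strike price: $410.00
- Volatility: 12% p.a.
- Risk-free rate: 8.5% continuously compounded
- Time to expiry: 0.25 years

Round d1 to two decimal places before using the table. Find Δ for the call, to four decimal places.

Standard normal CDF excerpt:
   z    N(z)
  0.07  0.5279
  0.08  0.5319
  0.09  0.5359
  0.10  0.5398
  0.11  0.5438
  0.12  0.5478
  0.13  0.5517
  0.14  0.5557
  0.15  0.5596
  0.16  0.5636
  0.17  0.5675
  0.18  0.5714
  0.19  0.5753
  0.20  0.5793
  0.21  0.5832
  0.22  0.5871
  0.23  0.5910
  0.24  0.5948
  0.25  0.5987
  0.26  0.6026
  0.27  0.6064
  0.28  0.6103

0.5714

σ√T = 0.12 × 0.5000 = 0.0600
d₁ = [ln(405/410) + (0.085 + 0.12²/2)·0.25] / 0.0600 = [-0.0123 + 0.0231] / 0.0600 = 0.1797 → 0.18
N(d₁) = N(0.18) = 0.5714
Δ_call = N(d₁) = 0.5714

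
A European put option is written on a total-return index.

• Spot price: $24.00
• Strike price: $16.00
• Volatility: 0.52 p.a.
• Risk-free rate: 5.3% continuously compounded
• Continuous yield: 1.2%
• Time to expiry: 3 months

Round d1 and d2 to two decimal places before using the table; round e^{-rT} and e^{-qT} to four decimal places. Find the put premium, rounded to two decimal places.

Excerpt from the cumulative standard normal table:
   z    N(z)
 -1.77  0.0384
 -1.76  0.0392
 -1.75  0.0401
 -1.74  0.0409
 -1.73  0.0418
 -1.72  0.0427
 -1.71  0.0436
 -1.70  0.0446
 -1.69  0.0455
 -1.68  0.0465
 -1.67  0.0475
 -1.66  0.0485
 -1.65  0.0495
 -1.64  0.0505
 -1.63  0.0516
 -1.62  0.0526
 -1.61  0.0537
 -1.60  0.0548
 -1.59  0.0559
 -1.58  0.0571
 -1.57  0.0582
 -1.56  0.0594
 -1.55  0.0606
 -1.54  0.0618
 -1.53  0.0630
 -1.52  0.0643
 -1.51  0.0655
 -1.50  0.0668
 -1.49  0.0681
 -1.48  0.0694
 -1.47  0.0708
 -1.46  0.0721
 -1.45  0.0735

$0.12

T = 0.25;  σ√T = 0.2600
d₁ = [ln(24/16) + (0.053 − 0.012 + 0.52²/2)·0.25] / 0.2600 = [0.4055 + 0.0441] / 0.2600 = 1.7289 which rounds to 1.73
d₂ = d₁ − σ√T = 1.7289 − 0.2600 = 1.4689 which rounds to 1.47
exp(−qT) = exp(−0.012·0.25) = 0.9970;  exp(−rT) = exp(−0.053·0.25) = 0.9868
N(−d₂) = N(-1.47) = 0.0708;  N(−d₁) = N(-1.73) = 0.0418
P = 16·0.9868·0.0708 − 24·0.9970·0.0418 = 1.1178 − 1.0002 = 0.1177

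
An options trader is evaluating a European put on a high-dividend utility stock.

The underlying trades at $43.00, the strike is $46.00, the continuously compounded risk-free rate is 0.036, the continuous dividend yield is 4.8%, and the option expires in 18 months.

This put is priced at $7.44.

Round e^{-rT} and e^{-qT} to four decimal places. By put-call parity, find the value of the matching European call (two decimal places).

e^(−qT) = e^(−0.048·1.5) = 0.9305;  e^(−rT) = e^(−0.036·1.5) = 0.9474
Put-call parity: C − P = S·e^(−qT) − K·e^(−rT) = 43·0.9305 − 46·0.9474 = 40.0115 − 43.5804 = -3.5689
C = P + (C − P) = 7.44 + (-3.5689) = 3.8711

$3.87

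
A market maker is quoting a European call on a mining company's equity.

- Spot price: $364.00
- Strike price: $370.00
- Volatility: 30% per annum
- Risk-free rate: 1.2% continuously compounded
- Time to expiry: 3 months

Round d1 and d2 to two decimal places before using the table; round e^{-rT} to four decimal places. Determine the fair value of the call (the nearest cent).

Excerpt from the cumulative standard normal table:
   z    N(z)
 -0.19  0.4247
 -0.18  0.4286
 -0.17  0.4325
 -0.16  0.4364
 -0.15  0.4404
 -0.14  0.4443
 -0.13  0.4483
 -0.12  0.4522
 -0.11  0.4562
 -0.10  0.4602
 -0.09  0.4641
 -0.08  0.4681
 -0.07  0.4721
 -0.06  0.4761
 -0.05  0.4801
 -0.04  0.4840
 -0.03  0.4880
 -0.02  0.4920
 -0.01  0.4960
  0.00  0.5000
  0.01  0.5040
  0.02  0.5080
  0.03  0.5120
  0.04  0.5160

$19.56

T = 0.25;  σ√T = 0.1500
d₁ = [ln(364/370) + (0.012 + ½·0.3²)·0.25] / (σ√T) = (-0.0163 + 0.0142) / 0.1500 = -0.0140 which rounds to -0.01
d₂ = -0.0140 − 0.1500 = -0.1640 which rounds to -0.16
e^(−rT) = e^(−0.012·0.25) = 0.9970
N(d₁) = N(-0.01) = 0.4960;  N(d₂) = N(-0.16) = 0.4364
C = 364·0.4960 − 370·0.9970·0.4364 = 180.5440 − 160.9836 = 19.5604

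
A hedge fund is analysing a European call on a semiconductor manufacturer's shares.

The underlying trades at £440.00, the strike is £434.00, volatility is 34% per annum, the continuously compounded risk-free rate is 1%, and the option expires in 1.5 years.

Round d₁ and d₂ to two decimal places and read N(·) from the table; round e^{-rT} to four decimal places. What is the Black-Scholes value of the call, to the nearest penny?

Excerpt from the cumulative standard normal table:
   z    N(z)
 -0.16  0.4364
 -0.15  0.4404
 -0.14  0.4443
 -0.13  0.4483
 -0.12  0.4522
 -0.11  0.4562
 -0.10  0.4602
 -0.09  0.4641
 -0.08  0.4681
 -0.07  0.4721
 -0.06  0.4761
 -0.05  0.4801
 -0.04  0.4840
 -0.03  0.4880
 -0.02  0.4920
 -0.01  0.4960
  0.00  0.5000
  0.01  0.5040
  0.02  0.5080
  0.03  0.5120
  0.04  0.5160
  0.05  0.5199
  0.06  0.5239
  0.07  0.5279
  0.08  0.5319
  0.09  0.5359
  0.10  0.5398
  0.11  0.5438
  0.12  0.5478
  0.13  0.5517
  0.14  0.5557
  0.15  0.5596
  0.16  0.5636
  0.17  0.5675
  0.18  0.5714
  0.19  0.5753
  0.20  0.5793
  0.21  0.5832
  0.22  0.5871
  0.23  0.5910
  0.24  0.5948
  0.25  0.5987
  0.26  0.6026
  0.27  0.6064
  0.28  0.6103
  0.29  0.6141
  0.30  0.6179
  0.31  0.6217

σ√T = 0.34·√1.5 = 0.4164
d₁ = [ln(440/434) + (0.01 + 0.34²/2)·1.5] / 0.4164 = [0.0137 + 0.1017] / 0.4164 = 0.2772 ≈ 0.28
d₂ = d₁ − σ√T = 0.2772 − 0.4164 = -0.1392 ≈ -0.14
e^(−rT) = e^(−0.01·1.5) = 0.9851
N(d₁) = N(0.28) = 0.6103;  N(d₂) = N(-0.14) = 0.4443
C = 440·0.6103 − 434·0.9851·0.4443 = 268.5320 − 189.9531 = 78.5789

£78.58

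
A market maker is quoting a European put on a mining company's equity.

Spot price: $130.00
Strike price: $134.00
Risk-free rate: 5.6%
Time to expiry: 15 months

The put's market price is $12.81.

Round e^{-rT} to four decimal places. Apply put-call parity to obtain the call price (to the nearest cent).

e^(−rT) = e^(−0.056·1.25) = 0.9324
Put-call parity: C − P = S − K·e^(−rT) = 130 − 134·0.9324 = 130 − 124.9416 = 5.0584
C = P + (C − P) = 12.81 + (5.0584) = 17.8684

$17.87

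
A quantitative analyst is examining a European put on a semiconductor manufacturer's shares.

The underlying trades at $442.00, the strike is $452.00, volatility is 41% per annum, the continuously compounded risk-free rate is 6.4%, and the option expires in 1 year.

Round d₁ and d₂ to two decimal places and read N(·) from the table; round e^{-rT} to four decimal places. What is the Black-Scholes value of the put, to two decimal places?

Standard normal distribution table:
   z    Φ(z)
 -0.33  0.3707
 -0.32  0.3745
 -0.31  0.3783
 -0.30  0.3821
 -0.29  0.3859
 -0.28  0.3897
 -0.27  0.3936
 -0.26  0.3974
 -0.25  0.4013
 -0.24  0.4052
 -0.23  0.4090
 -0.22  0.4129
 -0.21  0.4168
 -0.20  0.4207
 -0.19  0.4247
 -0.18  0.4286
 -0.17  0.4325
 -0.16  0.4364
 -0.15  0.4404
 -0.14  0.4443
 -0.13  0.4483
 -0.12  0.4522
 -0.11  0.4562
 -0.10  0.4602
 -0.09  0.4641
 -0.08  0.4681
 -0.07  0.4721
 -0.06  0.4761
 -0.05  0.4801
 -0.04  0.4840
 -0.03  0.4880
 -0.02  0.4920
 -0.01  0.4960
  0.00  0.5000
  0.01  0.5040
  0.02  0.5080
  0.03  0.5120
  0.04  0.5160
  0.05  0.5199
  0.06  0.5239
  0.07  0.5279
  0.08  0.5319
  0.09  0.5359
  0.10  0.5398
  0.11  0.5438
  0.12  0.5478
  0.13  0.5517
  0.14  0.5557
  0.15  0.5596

$61.65

σ√T = 0.41 × 1.0000 = 0.4100
d₁ = [ln(442/452) + (0.064 + ½·0.41²)·1] / (σ√T) = (-0.0224 + 0.1480) / 0.4100 = 0.3065 which rounds to 0.31
d₂ = 0.3065 − 0.4100 = -0.1035 which rounds to -0.10
exp(−rT) = exp(−0.064·1) = 0.9380
P = 452·0.9380·N(0.10) − 442·N(-0.31) = 452·0.9380·0.5398 − 442·0.3783 = 228.8622 − 167.2086 = 61.6536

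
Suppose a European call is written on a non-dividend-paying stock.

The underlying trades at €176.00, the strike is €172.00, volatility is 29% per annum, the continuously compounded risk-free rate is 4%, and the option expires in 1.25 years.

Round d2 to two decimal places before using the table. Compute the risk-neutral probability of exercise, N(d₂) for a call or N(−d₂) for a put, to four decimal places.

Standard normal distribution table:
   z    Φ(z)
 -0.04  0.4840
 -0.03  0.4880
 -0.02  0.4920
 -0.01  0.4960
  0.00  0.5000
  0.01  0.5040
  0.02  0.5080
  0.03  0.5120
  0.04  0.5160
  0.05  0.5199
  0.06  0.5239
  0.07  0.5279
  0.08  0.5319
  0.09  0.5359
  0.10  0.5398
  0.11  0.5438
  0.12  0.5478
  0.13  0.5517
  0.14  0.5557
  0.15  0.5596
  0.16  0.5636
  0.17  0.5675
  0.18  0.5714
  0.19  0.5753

0.5239

T = 1.25;  σ√T = 0.3242
d₁ = [ln(176/172) + (0.04 + ½·0.29²)·1.25] / (σ√T) = (0.0230 + 0.1026) / 0.3242 = 0.3872 ≈ 0.39
d₂ = 0.3872 − 0.3242 = 0.0630 ≈ 0.06
Pr(exercise) under Q = N(d₂) = 0.5239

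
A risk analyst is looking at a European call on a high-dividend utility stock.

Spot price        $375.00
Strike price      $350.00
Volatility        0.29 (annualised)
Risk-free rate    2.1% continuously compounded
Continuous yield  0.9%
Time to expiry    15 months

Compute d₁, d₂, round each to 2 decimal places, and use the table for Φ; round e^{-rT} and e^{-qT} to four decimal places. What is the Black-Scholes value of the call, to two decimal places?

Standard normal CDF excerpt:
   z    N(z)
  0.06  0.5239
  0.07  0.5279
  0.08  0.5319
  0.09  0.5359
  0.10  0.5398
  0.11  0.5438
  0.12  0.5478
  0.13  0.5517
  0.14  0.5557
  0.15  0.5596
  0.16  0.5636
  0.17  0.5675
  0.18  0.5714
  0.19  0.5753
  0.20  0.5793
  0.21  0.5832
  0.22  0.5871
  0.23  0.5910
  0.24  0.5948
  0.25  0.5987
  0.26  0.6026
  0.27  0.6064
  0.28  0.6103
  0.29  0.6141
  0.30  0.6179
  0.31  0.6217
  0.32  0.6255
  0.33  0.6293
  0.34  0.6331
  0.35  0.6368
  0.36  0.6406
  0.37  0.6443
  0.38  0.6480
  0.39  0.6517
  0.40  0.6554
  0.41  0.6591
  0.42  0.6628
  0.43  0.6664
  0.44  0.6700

σ√T = 0.29·√1.25 = 0.3242
d₁ = [ln(375/350) + (0.021 − 0.009 + ½·0.29²)·1.25] / (σ√T) = (0.0690 + 0.0676) / 0.3242 = 0.4212 → 0.42
d₂ = 0.4212 − 0.3242 = 0.0969 → 0.10
e^(−qT) = e^(−0.009·1.25) = 0.9888;  e^(−rT) = e^(−0.021·1.25) = 0.9741
C = 375·0.9888·N(0.42) − 350·0.9741·N(0.10) = 375·0.9888·0.6628 − 350·0.9741·0.5398 = 245.7662 − 184.0367 = 61.7295

$61.73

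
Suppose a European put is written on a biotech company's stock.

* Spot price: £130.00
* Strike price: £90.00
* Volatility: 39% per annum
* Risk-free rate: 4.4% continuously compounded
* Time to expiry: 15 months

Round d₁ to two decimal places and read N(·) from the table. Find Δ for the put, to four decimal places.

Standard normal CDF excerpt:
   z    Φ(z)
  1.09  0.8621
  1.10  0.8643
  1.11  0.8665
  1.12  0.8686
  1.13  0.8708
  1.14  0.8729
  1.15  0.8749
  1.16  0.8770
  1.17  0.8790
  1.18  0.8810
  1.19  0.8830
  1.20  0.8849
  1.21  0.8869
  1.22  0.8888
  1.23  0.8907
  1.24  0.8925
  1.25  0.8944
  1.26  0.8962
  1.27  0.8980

-0.1170

σ√T = 0.39 × 1.1180 = 0.4360
d₁ = [ln(130/90) + (0.044 + 0.39²/2)·1.25] / 0.4360 = [0.3677 + 0.1501] / 0.4360 = 1.1875 ⇒ 1.19
N(d₁) = N(1.19) = 0.8830
Δ_put = N(d₁) − 1 = 0.8830 − 1 = -0.1170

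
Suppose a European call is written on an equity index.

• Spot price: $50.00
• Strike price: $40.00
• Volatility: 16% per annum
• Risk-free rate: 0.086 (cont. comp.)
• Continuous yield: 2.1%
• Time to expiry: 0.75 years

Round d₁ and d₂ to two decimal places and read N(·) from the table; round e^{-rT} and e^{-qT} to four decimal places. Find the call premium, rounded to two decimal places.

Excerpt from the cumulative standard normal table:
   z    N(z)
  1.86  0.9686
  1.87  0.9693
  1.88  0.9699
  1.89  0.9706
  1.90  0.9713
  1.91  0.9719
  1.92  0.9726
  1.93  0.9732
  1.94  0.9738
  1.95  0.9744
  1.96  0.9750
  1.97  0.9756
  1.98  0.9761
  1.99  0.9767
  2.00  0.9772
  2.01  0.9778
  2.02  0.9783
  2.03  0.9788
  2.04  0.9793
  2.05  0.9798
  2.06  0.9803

T = 0.75;  σ√T = 0.1386
d₁ = [ln(50/40) + (0.086 − 0.021 + 0.16²/2)·0.75] / 0.1386 = [0.2231 + 0.0583] / 0.1386 = 2.0315 ⇒ 2.03
d₂ = d₁ − σ√T = 2.0315 − 0.1386 = 1.8929 ⇒ 1.89
e^(−qT) = e^(−0.021·0.75) = 0.9844;  e^(−rT) = e^(−0.086·0.75) = 0.9375
N(d₁) = N(2.03) = 0.9788;  N(d₂) = N(1.89) = 0.9706
C = 50·0.9844·0.9788 − 40·0.9375·0.9706 = 48.1765 − 36.3975 = 11.7790

$11.78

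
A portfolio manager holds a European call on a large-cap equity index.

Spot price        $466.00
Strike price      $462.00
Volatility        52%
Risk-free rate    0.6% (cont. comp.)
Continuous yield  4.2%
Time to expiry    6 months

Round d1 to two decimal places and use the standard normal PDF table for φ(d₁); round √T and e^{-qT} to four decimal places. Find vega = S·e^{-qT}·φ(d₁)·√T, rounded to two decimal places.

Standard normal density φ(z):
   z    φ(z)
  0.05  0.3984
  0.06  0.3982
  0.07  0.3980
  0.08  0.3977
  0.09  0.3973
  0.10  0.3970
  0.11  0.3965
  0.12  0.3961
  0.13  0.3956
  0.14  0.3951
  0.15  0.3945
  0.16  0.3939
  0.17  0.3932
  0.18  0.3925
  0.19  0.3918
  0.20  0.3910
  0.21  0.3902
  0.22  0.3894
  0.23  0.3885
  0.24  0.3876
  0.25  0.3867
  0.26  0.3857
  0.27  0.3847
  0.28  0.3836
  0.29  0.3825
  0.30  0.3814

σ√T = 0.52·√0.5 = 0.3677
ln(S/K) + (r − q + σ²/2)T = ln(466/462) + (0.006 − 0.042 + 0.52²/2)·0.5 = 0.0086 + 0.0496 = 0.0582
d₁ = 0.0582 / 0.3677 = 0.1583 ≈ 0.16
√T = √0.5 = 0.7071
φ(d₁) = φ(0.16) = 0.3939
exp(−qT) = exp(−0.042·0.5) = 0.9792
vega = S·exp(−qT)·φ(d₁)·√T = 466·0.9792·0.3939·0.7071 = 127.0937
(The put has the same vega.)

127.09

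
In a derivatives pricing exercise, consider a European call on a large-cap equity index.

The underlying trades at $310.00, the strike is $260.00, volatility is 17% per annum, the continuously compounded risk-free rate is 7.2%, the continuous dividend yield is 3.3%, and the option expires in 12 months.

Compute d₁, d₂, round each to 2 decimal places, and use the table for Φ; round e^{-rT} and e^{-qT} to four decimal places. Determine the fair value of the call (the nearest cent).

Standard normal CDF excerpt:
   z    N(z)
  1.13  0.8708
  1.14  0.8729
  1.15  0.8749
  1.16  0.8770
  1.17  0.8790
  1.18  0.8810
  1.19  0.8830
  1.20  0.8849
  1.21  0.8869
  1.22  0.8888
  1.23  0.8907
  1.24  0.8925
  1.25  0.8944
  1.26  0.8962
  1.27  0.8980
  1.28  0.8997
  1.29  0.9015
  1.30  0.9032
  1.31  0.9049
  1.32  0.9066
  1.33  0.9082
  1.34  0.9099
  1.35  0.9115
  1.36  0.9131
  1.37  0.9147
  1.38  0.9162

T = 1;  σ√T = 0.1700
d₁ = [ln(310/260) + (0.072 − 0.033 + 0.17²/2)·1] / 0.1700 = [0.1759 + 0.0534] / 0.1700 = 1.3491 which rounds to 1.35
d₂ = d₁ − σ√T = 1.3491 − 0.1700 = 1.1791 which rounds to 1.18
exp(−qT) = exp(−0.033·1) = 0.9675;  exp(−rT) = exp(−0.072·1) = 0.9305
N(d₁) = N(1.35) = 0.9115;  N(d₂) = N(1.18) = 0.8810
C = 310·0.9675·0.9115 − 260·0.9305·0.8810 = 273.3816 − 213.1403 = 60.2413

$60.24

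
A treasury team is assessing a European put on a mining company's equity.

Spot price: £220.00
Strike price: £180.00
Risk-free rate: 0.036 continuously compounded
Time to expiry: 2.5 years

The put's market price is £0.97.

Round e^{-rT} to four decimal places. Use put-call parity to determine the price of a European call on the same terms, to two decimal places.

e^(−rT) = e^(−0.036·2.5) = 0.9139
Put-call parity: C − P = S − K·e^(−rT) = 220 − 180·0.9139 = 220 − 164.5020 = 55.4980
C = P + (C − P) = 0.97 + (55.4980) = 56.4680

£56.47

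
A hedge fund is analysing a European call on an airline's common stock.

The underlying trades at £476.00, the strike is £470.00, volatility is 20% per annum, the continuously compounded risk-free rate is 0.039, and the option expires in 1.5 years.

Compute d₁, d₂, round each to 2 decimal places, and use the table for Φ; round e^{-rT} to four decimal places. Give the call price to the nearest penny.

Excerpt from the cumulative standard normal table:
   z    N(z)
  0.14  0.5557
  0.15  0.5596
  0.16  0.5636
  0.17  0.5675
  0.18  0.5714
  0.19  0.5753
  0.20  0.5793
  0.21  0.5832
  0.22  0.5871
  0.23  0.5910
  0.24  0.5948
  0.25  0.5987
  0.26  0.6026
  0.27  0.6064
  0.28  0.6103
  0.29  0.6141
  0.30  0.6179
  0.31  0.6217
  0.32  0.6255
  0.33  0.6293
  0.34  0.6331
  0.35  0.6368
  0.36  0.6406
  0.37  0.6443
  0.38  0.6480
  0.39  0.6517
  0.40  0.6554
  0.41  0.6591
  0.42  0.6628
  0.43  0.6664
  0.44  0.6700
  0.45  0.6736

£62.16

T = 1.5;  σ√T = 0.2449
d₁ = [ln(476/470) + (0.039 + 0.2²/2)·1.5] / 0.2449 = [0.0127 + 0.0885] / 0.2449 = 0.4131 → 0.41
d₂ = d₁ − σ√T = 0.4131 − 0.2449 = 0.1681 → 0.17
e^(−rT) = e^(−0.039·1.5) = 0.9432
N(d₁) = N(0.41) = 0.6591;  N(d₂) = N(0.17) = 0.5675
C = 476·0.6591 − 470·0.9432·0.5675 = 313.7316 − 251.5750 = 62.1566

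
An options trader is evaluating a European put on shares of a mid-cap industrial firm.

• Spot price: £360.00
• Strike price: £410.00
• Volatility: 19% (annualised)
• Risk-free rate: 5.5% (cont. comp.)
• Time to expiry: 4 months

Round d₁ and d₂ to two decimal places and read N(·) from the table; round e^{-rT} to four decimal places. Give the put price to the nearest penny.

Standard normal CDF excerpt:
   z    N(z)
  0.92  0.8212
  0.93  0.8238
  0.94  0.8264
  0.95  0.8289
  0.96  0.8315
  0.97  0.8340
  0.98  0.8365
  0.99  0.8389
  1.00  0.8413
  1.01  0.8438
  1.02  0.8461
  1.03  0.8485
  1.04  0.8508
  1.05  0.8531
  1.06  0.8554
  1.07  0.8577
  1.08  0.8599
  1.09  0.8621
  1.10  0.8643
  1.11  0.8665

T = 0.3333;  σ√T = 0.1097
d₁ = [ln(360/410) + (0.055 + 0.19²/2)·0.3333] / 0.1097 = [-0.1301 + 0.0244] / 0.1097 = -0.9636 ⇒ -0.96
d₂ = d₁ − σ√T = -0.9636 − 0.1097 = -1.0733 ⇒ -1.07
exp(−rT) = exp(−0.055·0.3333) = 0.9818
N(−d₂) = N(1.07) = 0.8577;  N(−d₁) = N(0.96) = 0.8315
P = 410·0.9818·0.8577 − 360·0.8315 = 345.2568 − 299.3400 = 45.9168

£45.92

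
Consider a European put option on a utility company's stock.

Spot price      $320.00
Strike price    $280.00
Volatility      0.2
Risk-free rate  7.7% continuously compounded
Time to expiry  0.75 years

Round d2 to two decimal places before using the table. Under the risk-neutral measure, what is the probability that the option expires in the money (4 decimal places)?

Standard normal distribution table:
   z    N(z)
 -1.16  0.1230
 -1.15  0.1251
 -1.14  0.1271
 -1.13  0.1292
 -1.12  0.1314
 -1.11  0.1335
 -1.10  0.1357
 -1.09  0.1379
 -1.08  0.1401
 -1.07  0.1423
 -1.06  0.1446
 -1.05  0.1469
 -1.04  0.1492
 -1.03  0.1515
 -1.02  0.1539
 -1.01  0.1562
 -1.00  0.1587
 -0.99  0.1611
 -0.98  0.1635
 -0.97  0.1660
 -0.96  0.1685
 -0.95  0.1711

σ√T = 0.2 × 0.8660 = 0.1732
d₁ = [ln(320/280) + (0.077 + 0.2²/2)·0.75] / 0.1732 = [0.1335 + 0.0728] / 0.1732 = 1.1910 which rounds to 1.19
d₂ = d₁ − σ√T = 1.1910 − 0.1732 = 1.0178 which rounds to 1.02
Pr(exercise) under Q = N(−d₂) = N(-1.02) = 0.1539

0.1539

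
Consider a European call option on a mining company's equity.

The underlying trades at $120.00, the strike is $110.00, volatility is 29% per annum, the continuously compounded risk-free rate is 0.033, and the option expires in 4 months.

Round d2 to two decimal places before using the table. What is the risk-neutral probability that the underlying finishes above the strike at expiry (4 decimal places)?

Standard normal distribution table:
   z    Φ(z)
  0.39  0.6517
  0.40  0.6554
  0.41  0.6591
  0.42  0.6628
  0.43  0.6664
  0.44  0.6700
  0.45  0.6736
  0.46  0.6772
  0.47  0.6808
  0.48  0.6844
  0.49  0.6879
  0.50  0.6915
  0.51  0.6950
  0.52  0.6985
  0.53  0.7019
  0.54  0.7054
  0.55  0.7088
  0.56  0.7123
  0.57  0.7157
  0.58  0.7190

σ√T = 0.29 × 0.5774 = 0.1674
d₁ = [ln(120/110) + (0.033 + 0.29²/2)·0.3333] / 0.1674 = [0.0870 + 0.0250] / 0.1674 = 0.6691 which rounds to 0.67
d₂ = d₁ − σ√T = 0.6691 − 0.1674 = 0.5017 which rounds to 0.50
Risk-neutral Pr[S_T > K] = N(d₂) = N(0.50) = 0.6915

0.6915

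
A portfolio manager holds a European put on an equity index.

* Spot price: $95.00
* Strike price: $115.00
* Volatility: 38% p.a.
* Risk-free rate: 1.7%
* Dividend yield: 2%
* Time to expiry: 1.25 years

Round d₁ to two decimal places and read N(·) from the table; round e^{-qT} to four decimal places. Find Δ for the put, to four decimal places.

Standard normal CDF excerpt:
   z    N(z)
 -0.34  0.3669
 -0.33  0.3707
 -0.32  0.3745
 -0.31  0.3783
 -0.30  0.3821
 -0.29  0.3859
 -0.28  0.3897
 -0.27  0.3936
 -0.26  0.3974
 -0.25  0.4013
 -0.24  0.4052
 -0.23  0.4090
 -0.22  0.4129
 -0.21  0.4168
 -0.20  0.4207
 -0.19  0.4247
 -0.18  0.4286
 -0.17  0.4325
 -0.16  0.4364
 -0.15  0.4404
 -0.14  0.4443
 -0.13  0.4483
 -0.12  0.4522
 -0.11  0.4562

-0.5839

T = 1.25;  σ√T = 0.4249
d₁ = [ln(95/115) + (0.017 − 0.02 + 0.38²/2)·1.25] / 0.4249 = [-0.1911 + 0.0865] / 0.4249 = -0.2461 ≈ -0.25
N(d₁) = N(-0.25) = 0.4013
Δ_put = exp(−qT)·(N(d₁) − 1) = 0.9753·(0.4013 − 1) = -0.5839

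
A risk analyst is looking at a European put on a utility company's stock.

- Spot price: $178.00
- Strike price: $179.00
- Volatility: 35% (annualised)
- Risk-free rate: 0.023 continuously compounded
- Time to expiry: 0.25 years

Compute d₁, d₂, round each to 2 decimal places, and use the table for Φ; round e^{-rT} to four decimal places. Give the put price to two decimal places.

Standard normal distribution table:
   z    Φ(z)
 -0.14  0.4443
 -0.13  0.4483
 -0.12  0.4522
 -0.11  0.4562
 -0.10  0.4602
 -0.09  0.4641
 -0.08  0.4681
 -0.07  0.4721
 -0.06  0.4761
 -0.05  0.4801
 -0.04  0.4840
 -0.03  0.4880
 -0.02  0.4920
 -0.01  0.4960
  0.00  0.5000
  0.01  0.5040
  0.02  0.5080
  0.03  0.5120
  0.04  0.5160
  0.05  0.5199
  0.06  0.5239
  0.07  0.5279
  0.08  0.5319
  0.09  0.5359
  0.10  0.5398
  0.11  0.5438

$12.77

T = 0.25;  σ√T = 0.1750
d₁ = [ln(178/179) + (0.023 + ½·0.35²)·0.25] / (σ√T) = (-0.0056 + 0.0211) / 0.1750 = 0.0883 ≈ 0.09
d₂ = 0.0883 − 0.1750 = -0.0867 ≈ -0.09
exp(−rT) = exp(−0.023·0.25) = 0.9943
N(−d₂) = N(0.09) = 0.5359;  N(−d₁) = N(-0.09) = 0.4641
P = 179·0.9943·0.5359 − 178·0.4641 = 95.3793 − 82.6098 = 12.7695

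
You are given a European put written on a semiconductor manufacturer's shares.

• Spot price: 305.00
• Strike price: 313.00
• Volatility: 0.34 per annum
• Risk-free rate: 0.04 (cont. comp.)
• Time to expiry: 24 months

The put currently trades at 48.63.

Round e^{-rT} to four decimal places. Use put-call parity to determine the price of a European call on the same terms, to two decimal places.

64.70

e^(−rT) = e^(−0.04·2) = 0.9231
Put-call parity: C − P = S − K·e^(−rT) = 305 − 313·0.9231 = 305 − 288.9303 = 16.0697
C = P + (C − P) = 48.63 + (16.0697) = 64.6997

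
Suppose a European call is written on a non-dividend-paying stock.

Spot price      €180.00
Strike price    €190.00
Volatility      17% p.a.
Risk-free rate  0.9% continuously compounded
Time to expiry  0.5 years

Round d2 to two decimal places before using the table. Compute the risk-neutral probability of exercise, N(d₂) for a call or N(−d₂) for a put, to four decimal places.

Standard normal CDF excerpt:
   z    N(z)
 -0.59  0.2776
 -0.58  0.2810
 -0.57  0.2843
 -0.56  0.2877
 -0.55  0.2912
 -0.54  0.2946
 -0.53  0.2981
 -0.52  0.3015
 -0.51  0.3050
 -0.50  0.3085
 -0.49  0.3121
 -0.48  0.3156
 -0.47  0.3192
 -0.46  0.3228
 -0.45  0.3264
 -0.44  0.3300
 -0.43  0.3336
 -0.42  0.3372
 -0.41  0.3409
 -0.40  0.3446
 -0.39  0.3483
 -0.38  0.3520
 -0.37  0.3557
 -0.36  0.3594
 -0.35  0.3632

0.3192

σ√T = 0.17 × 0.7071 = 0.1202
d₁ = [ln(180/190) + (0.009 + 0.17²/2)·0.5] / 0.1202 = [-0.0541 + 0.0117] / 0.1202 = -0.3522 ⇒ -0.35
d₂ = d₁ − σ√T = -0.3522 − 0.1202 = -0.4724 ⇒ -0.47
Risk-neutral Pr[S_T > K] = N(d₂) = N(-0.47) = 0.3192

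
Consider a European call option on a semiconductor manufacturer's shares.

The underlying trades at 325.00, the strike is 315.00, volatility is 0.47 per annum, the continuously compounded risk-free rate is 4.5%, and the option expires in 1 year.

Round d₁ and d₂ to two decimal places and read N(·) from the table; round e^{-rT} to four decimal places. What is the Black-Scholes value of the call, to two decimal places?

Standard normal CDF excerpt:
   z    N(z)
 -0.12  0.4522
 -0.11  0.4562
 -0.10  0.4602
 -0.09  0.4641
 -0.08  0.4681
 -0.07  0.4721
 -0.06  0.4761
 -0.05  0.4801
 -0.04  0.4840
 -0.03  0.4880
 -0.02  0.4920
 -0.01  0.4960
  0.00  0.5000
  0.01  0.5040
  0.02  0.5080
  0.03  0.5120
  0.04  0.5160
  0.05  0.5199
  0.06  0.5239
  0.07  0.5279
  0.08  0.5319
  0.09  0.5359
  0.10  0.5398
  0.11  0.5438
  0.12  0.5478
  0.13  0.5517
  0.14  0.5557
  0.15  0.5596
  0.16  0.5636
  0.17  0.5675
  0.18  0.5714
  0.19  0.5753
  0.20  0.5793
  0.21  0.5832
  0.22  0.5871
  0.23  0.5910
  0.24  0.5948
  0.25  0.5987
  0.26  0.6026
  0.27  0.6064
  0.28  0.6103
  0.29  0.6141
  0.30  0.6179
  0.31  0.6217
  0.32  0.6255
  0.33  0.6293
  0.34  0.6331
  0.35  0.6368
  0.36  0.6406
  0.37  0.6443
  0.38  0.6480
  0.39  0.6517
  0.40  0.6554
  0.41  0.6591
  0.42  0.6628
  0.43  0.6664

σ√T = 0.47·√1 = 0.4700
d₁ = [ln(325/315) + (0.045 + ½·0.47²)·1] / (σ√T) = (0.0313 + 0.1554) / 0.4700 = 0.3972 which rounds to 0.40
d₂ = 0.3972 − 0.4700 = -0.0728 which rounds to -0.07
e^(−rT) = e^(−0.045·1) = 0.9560
N(d₁) = N(0.40) = 0.6554;  N(d₂) = N(-0.07) = 0.4721
C = 325·0.6554 − 315·0.9560·0.4721 = 213.0050 − 142.1682 = 70.8368

70.84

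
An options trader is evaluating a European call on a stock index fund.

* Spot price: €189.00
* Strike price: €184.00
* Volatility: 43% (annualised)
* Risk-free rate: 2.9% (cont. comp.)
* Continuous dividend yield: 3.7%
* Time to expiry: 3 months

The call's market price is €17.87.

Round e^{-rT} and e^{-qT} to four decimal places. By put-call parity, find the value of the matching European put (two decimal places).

e^(−qT) = e^(−0.037·0.25) = 0.9908;  e^(−rT) = e^(−0.029·0.25) = 0.9928
Put-call parity: C − P = S·e^(−qT) − K·e^(−rT) = 189·0.9908 − 184·0.9928 = 187.2612 − 182.6752 = 4.5860
P = C − (C − P) = 17.87 − (4.5860) = 13.2840

€13.28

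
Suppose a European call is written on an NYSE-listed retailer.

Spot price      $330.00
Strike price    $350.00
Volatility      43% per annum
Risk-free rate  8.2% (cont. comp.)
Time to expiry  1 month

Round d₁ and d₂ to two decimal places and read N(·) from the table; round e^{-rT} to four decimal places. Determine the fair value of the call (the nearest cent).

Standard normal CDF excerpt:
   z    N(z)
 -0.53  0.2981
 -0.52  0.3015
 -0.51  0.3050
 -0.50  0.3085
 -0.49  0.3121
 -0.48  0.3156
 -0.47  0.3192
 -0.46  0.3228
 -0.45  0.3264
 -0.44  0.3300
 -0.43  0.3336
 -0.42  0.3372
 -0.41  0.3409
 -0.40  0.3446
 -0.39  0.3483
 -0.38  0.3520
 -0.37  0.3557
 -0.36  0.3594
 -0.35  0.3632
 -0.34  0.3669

σ√T = 0.43·√0.08333 = 0.1241
d₁ = [ln(330/350) + (0.082 + 0.43²/2)·0.08333] / 0.1241 = [-0.0588 + 0.0145] / 0.1241 = -0.3569 → -0.36
d₂ = d₁ − σ√T = -0.3569 − 0.1241 = -0.4810 → -0.48
e^(−rT) = e^(−0.082·0.08333) = 0.9932
N(d₁) = N(-0.36) = 0.3594;  N(d₂) = N(-0.48) = 0.3156
C = 330·0.3594 − 350·0.9932·0.3156 = 118.6020 − 109.7089 = 8.8931

$8.89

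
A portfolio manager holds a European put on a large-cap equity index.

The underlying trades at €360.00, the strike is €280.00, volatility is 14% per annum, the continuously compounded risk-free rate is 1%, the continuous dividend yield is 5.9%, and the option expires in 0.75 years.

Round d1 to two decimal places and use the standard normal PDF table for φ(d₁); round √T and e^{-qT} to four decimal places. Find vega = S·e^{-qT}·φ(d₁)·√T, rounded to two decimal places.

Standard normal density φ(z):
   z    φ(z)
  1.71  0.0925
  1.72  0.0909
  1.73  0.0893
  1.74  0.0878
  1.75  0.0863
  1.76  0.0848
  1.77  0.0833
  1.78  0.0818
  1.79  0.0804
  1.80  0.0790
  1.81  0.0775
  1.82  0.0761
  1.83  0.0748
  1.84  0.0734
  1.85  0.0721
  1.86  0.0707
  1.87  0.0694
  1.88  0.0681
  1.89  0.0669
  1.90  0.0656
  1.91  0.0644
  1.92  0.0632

22.31

T = 0.75;  σ√T = 0.1212
d₁ = [ln(360/280) + (0.01 − 0.059 + 0.14²/2)·0.75] / 0.1212 = [0.2513 − 0.0294] / 0.1212 = 1.8303 → 1.83
√T = √0.75 = 0.8660
φ(d₁) = φ(1.83) = 0.0748
e^(−qT) = e^(−0.059·0.75) = 0.9567
vega = S·e^(−qT)·φ(d₁)·√T = 360·0.9567·0.0748·0.8660 = 22.3099
(The call has the same vega.)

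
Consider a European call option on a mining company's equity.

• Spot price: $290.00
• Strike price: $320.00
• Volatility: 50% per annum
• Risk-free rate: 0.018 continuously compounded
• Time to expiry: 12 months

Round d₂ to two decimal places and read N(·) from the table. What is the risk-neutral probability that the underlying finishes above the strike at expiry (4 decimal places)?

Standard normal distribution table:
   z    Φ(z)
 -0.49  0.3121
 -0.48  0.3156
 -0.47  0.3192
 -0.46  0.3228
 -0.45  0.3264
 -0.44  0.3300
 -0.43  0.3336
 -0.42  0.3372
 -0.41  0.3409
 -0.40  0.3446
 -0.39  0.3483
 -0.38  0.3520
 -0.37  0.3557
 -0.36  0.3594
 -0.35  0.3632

0.3409

T = 1;  σ√T = 0.5000
d₁ = [ln(290/320) + (0.018 + 0.5²/2)·1] / 0.5000 = [-0.0984 + 0.1430] / 0.5000 = 0.0891 ⇒ 0.09
d₂ = d₁ − σ√T = 0.0891 − 0.5000 = -0.4109 ⇒ -0.41
Pr(exercise) under Q = N(d₂) = 0.3409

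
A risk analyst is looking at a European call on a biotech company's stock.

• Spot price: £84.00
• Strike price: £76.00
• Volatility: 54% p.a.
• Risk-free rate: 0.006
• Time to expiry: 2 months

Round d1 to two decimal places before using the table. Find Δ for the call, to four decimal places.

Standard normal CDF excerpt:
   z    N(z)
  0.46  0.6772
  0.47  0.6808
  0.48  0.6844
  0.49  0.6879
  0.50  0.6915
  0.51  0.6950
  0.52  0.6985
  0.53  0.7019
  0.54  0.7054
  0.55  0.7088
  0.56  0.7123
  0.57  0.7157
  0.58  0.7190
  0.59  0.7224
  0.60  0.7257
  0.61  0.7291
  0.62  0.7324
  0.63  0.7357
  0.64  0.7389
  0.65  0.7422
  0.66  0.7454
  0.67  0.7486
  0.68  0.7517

T = 0.1667;  σ√T = 0.2205
d₁ = [ln(84/76) + (0.006 + 0.54²/2)·0.1667] / 0.2205 = [0.1001 + 0.0253] / 0.2205 = 0.5688 which rounds to 0.57
N(d₁) = N(0.57) = 0.7157
Δ_call = N(d₁) = 0.7157

0.7157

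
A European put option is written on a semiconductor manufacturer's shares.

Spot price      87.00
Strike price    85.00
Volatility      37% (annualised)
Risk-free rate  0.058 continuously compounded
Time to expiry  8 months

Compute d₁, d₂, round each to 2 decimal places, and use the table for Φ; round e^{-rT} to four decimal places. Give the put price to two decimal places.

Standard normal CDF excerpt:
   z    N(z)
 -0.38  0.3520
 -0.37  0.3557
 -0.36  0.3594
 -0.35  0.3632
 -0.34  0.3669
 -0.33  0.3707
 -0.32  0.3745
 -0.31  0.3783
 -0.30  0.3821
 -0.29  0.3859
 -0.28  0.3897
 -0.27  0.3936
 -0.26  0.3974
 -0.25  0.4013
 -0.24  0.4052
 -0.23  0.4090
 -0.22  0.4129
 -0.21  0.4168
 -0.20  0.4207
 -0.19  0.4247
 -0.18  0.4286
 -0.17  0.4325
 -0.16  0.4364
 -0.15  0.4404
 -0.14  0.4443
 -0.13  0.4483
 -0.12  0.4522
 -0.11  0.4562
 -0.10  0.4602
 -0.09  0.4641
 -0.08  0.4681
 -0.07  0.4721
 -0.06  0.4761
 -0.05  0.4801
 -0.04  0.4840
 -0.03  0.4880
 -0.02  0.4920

σ√T = 0.37·√0.6667 = 0.3021
ln(S/K) + (r + σ²/2)T = ln(87/85) + (0.058 + 0.37²/2)·0.6667 = 0.0233 + 0.0843 = 0.1076
d₁ = 0.1076 / 0.3021 = 0.3560 ≈ 0.36
d₂ = d₁ − σ√T = 0.3560 − 0.3021 = 0.0539 ≈ 0.05
e^(−rT) = e^(−0.058·0.6667) = 0.9621
P = 85·0.9621·N(-0.05) − 87·N(-0.36) = 85·0.9621·0.4801 − 87·0.3594 = 39.2619 − 31.2678 = 7.9941

7.99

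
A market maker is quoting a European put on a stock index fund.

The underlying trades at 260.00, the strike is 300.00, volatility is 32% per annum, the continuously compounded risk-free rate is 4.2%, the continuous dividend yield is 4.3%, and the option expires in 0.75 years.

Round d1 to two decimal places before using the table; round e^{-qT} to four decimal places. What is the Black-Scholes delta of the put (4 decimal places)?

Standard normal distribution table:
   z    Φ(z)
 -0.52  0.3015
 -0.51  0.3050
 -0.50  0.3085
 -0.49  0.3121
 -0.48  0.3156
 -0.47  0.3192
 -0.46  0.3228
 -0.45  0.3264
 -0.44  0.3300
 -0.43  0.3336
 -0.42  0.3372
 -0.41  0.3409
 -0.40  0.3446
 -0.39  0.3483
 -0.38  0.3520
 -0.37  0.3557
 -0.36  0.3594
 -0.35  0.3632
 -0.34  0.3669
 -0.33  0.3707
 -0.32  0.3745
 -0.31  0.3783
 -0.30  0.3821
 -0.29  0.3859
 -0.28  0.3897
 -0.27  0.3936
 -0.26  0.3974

-0.6275

σ√T = 0.32·√0.75 = 0.2771
ln(S/K) + (r − q + σ²/2)T = ln(260/300) + (0.042 − 0.043 + 0.32²/2)·0.75 = -0.1431 + 0.0377 = -0.1055
d₁ = -0.1055 / 0.2771 = -0.3805 which rounds to -0.38
N(d₁) = N(-0.38) = 0.3520
Δ_put = exp(−qT)·(N(d₁) − 1) = 0.9683·(0.3520 − 1) = -0.6275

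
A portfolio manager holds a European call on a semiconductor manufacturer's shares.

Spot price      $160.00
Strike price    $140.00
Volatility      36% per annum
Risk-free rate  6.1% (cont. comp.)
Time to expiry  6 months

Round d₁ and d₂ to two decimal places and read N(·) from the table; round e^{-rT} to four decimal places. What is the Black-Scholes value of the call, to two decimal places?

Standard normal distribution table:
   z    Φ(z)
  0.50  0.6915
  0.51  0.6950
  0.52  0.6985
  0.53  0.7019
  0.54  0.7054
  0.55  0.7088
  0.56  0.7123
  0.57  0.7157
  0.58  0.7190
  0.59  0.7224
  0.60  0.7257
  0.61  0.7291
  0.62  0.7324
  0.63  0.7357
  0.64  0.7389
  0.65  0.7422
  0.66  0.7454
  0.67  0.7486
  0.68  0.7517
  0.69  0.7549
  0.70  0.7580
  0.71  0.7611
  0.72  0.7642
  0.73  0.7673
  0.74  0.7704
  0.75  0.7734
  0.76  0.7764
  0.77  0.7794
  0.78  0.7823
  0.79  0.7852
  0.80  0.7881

$29.85

σ√T = 0.36·√0.5 = 0.2546
d₁ = [ln(160/140) + (0.061 + 0.36²/2)·0.5] / 0.2546 = [0.1335 + 0.0629] / 0.2546 = 0.7717 ≈ 0.77
d₂ = d₁ − σ√T = 0.7717 − 0.2546 = 0.5171 ≈ 0.52
exp(−rT) = exp(−0.061·0.5) = 0.9700
N(d₁) = N(0.77) = 0.7794;  N(d₂) = N(0.52) = 0.6985
C = 160·0.7794 − 140·0.9700·0.6985 = 124.7040 − 94.8563 = 29.8477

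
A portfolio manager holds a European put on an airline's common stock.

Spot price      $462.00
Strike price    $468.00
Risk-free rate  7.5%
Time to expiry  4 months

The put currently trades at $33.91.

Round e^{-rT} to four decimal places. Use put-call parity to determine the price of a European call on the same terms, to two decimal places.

$39.47

e^(−rT) = e^(−0.075·0.3333) = 0.9753
Put-call parity: C − P = S − K·e^(−rT) = 462 − 468·0.9753 = 462 − 456.4404 = 5.5596
C = P + (C − P) = 33.91 + (5.5596) = 39.4696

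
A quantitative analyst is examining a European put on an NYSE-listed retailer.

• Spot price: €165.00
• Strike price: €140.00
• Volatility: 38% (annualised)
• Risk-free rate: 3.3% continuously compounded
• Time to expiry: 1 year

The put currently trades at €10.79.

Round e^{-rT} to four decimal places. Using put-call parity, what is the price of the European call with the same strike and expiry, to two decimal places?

€40.34

exp(−rT) = exp(−0.033·1) = 0.9675
Put-call parity: C − P = S − K·e^(−rT) = 165 − 140·0.9675 = 165 − 135.4500 = 29.5500
C = P + (C − P) = 10.79 + (29.5500) = 40.3400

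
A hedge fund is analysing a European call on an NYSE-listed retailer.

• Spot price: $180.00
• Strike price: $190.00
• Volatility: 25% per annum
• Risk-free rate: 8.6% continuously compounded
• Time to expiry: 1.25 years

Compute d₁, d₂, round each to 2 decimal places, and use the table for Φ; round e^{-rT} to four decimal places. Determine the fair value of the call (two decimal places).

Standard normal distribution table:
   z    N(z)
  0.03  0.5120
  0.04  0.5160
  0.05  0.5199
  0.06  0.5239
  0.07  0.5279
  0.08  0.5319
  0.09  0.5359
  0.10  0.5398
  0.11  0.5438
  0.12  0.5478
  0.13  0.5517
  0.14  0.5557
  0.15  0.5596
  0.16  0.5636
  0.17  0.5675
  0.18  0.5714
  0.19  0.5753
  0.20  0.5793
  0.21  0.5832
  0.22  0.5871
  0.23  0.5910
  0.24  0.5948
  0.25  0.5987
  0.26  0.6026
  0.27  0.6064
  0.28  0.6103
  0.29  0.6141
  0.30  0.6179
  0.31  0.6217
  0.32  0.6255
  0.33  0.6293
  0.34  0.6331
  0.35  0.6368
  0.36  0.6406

σ√T = 0.25 × 1.1180 = 0.2795
d₁ = [ln(180/190) + (0.086 + ½·0.25²)·1.25] / (σ√T) = (-0.0541 + 0.1466) / 0.2795 = 0.3309 which rounds to 0.33
d₂ = 0.3309 − 0.2795 = 0.0514 which rounds to 0.05
e^(−rT) = e^(−0.086·1.25) = 0.8981
N(d₁) = N(0.33) = 0.6293;  N(d₂) = N(0.05) = 0.5199
C = 180·0.6293 − 190·0.8981·0.5199 = 113.2740 − 88.7152 = 24.5588

$24.56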